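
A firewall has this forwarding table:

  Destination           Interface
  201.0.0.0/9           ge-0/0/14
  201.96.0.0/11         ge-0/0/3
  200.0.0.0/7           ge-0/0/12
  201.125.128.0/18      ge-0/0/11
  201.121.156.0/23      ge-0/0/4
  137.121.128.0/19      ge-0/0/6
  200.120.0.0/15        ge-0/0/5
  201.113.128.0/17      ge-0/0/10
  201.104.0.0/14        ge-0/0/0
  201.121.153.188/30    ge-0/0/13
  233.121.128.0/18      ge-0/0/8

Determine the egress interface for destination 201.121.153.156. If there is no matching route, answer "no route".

Routes whose prefix contains 201.121.153.156:
  200.0.0.0/7 (200.0.0.0 - 201.255.255.255) -> ge-0/0/12
  201.0.0.0/9 (201.0.0.0 - 201.127.255.255) -> ge-0/0/14
  201.96.0.0/11 (201.96.0.0 - 201.127.255.255) -> ge-0/0/3
More-specific entries that do NOT match:
  201.121.153.188/30 (201.121.153.188 - 201.121.153.191) does not contain 201.121.153.156
  201.121.156.0/23 (201.121.156.0 - 201.121.157.255) does not contain 201.121.153.156
  137.121.128.0/19 (137.121.128.0 - 137.121.159.255) does not contain 201.121.153.156
  201.125.128.0/18 (201.125.128.0 - 201.125.191.255) does not contain 201.121.153.156
  233.121.128.0/18 (233.121.128.0 - 233.121.191.255) does not contain 201.121.153.156
  201.113.128.0/17 (201.113.128.0 - 201.113.255.255) does not contain 201.121.153.156
  200.120.0.0/15 (200.120.0.0 - 200.121.255.255) does not contain 201.121.153.156
  201.104.0.0/14 (201.104.0.0 - 201.107.255.255) does not contain 201.121.153.156
Longest matching prefix is /11 -> interface ge-0/0/3.

ge-0/0/3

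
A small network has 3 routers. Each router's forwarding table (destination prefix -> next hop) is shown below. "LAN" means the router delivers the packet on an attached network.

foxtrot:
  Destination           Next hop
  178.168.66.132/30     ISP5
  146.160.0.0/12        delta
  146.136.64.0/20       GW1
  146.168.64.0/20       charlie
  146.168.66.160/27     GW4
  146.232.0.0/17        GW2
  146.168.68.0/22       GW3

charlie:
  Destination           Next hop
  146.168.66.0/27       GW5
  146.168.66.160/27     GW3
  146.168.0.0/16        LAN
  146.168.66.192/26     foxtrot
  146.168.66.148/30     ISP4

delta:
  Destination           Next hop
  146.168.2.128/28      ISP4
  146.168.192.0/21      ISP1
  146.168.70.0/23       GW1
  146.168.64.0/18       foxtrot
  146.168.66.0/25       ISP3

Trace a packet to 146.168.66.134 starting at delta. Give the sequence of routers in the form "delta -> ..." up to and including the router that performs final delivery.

delta -> foxtrot -> charlie

At delta: longest match for 146.168.66.134 is 146.168.64.0/18 -> foxtrot
At foxtrot: longest match for 146.168.66.134 is 146.168.64.0/20 -> charlie
At charlie: longest match for 146.168.66.134 is 146.168.0.0/16 -> LAN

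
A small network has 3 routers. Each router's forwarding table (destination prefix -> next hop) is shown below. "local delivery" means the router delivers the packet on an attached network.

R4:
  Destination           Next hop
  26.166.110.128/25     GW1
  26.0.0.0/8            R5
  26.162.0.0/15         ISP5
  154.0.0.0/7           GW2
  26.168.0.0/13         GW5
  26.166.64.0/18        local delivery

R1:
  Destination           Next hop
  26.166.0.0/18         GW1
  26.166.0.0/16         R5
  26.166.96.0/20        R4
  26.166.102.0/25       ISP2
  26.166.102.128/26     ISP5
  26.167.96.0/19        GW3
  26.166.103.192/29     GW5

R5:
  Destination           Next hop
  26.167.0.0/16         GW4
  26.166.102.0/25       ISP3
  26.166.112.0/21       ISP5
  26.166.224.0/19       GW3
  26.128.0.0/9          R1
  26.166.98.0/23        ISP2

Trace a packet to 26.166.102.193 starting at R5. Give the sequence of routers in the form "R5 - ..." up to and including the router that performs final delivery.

At R5: longest match for 26.166.102.193 is 26.128.0.0/9 -> R1
At R1: longest match for 26.166.102.193 is 26.166.96.0/20 -> R4
At R4: longest match for 26.166.102.193 is 26.166.64.0/18 -> local delivery

R5 - R1 - R4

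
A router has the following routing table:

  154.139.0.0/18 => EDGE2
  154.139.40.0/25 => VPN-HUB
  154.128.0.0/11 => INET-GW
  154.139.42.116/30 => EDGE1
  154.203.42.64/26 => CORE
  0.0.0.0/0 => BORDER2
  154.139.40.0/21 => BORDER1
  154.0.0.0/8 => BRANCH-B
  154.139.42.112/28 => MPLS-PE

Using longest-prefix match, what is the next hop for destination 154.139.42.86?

Routes whose prefix contains 154.139.42.86:
  0.0.0.0/0 (default, matches everything) -> BORDER2
  154.0.0.0/8 (154.0.0.0 - 154.255.255.255) -> BRANCH-B
  154.128.0.0/11 (154.128.0.0 - 154.159.255.255) -> INET-GW
  154.139.0.0/18 (154.139.0.0 - 154.139.63.255) -> EDGE2
  154.139.40.0/21 (154.139.40.0 - 154.139.47.255) -> BORDER1
More-specific entries that do NOT match:
  154.139.42.116/30 (154.139.42.116 - 154.139.42.119) does not contain 154.139.42.86
  154.139.42.112/28 (154.139.42.112 - 154.139.42.127) does not contain 154.139.42.86
  154.203.42.64/26 (154.203.42.64 - 154.203.42.127) does not contain 154.139.42.86
  154.139.40.0/25 (154.139.40.0 - 154.139.40.127) does not contain 154.139.42.86
Longest matching prefix is /21 -> next hop BORDER1.

BORDER1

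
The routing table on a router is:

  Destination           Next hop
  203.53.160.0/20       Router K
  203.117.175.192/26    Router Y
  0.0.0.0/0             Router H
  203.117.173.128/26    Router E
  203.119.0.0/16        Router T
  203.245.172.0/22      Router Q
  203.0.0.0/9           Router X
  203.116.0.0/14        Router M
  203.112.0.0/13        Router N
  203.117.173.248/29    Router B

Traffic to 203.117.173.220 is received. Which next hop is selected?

Router M

Routes whose prefix contains 203.117.173.220:
  0.0.0.0/0 (default, matches everything) -> Router H
  203.0.0.0/9 (203.0.0.0 - 203.127.255.255) -> Router X
  203.112.0.0/13 (203.112.0.0 - 203.119.255.255) -> Router N
  203.116.0.0/14 (203.116.0.0 - 203.119.255.255) -> Router M
More-specific entries that do NOT match:
  203.117.173.248/29 (203.117.173.248 - 203.117.173.255) does not contain 203.117.173.220
  203.117.175.192/26 (203.117.175.192 - 203.117.175.255) does not contain 203.117.173.220
  203.117.173.128/26 (203.117.173.128 - 203.117.173.191) does not contain 203.117.173.220
  203.245.172.0/22 (203.245.172.0 - 203.245.175.255) does not contain 203.117.173.220
  203.53.160.0/20 (203.53.160.0 - 203.53.175.255) does not contain 203.117.173.220
  203.119.0.0/16 (203.119.0.0 - 203.119.255.255) does not contain 203.117.173.220
Longest matching prefix is /14 -> next hop Router M.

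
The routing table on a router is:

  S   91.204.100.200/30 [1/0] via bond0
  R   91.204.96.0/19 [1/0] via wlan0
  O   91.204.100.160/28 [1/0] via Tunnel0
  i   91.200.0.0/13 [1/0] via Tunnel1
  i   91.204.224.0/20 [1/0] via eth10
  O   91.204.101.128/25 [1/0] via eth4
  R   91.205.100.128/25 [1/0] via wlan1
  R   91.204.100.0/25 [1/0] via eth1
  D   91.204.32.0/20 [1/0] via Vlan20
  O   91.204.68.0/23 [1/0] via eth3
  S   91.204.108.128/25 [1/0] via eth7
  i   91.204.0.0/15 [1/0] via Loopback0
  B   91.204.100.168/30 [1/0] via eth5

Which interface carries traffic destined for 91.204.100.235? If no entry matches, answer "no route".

Routes whose prefix contains 91.204.100.235:
  91.200.0.0/13 (91.200.0.0 - 91.207.255.255) -> Tunnel1
  91.204.0.0/15 (91.204.0.0 - 91.205.255.255) -> Loopback0
  91.204.96.0/19 (91.204.96.0 - 91.204.127.255) -> wlan0
More-specific entries that do NOT match:
  91.204.100.200/30 (91.204.100.200 - 91.204.100.203) does not contain 91.204.100.235
  91.204.100.168/30 (91.204.100.168 - 91.204.100.171) does not contain 91.204.100.235
  91.204.100.160/28 (91.204.100.160 - 91.204.100.175) does not contain 91.204.100.235
  91.204.101.128/25 (91.204.101.128 - 91.204.101.255) does not contain 91.204.100.235
  91.205.100.128/25 (91.205.100.128 - 91.205.100.255) does not contain 91.204.100.235
  91.204.100.0/25 (91.204.100.0 - 91.204.100.127) does not contain 91.204.100.235
  91.204.108.128/25 (91.204.108.128 - 91.204.108.255) does not contain 91.204.100.235
  91.204.68.0/23 (91.204.68.0 - 91.204.69.255) does not contain 91.204.100.235
  91.204.224.0/20 (91.204.224.0 - 91.204.239.255) does not contain 91.204.100.235
  91.204.32.0/20 (91.204.32.0 - 91.204.47.255) does not contain 91.204.100.235
Longest matching prefix is /19 -> interface wlan0.

wlan0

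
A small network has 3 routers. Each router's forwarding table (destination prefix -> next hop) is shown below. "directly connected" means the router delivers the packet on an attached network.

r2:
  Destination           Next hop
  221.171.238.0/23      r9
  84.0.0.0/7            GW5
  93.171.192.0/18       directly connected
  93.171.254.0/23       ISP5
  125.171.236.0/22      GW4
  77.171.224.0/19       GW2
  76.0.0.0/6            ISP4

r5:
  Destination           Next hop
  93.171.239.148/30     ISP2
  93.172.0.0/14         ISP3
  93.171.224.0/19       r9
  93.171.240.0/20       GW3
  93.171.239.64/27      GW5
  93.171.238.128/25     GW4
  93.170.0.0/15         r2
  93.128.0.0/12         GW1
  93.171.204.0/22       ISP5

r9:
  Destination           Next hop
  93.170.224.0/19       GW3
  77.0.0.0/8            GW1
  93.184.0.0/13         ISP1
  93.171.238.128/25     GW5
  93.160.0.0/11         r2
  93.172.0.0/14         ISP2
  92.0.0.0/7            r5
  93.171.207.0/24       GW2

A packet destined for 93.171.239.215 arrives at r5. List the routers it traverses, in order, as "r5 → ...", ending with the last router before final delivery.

r5 → r9 → r2

At r5: longest match for 93.171.239.215 is 93.171.224.0/19 -> r9
At r9: longest match for 93.171.239.215 is 93.160.0.0/11 -> r2
At r2: longest match for 93.171.239.215 is 93.171.192.0/18 -> directly connected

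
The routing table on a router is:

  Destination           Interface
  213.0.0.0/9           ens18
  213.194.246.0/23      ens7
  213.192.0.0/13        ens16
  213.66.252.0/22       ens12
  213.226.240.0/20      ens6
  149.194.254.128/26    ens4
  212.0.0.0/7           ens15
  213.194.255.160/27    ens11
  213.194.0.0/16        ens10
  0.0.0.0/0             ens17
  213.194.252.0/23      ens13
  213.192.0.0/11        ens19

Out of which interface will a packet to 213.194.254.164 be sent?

Routes whose prefix contains 213.194.254.164:
  0.0.0.0/0 (default, matches everything) -> ens17
  212.0.0.0/7 (212.0.0.0 - 213.255.255.255) -> ens15
  213.192.0.0/11 (213.192.0.0 - 213.223.255.255) -> ens19
  213.192.0.0/13 (213.192.0.0 - 213.199.255.255) -> ens16
  213.194.0.0/16 (213.194.0.0 - 213.194.255.255) -> ens10
More-specific entries that do NOT match:
  213.194.255.160/27 (213.194.255.160 - 213.194.255.191) does not contain 213.194.254.164
  149.194.254.128/26 (149.194.254.128 - 149.194.254.191) does not contain 213.194.254.164
  213.194.246.0/23 (213.194.246.0 - 213.194.247.255) does not contain 213.194.254.164
  213.194.252.0/23 (213.194.252.0 - 213.194.253.255) does not contain 213.194.254.164
  213.66.252.0/22 (213.66.252.0 - 213.66.255.255) does not contain 213.194.254.164
  213.226.240.0/20 (213.226.240.0 - 213.226.255.255) does not contain 213.194.254.164
Longest matching prefix is /16 -> interface ens10.

ens10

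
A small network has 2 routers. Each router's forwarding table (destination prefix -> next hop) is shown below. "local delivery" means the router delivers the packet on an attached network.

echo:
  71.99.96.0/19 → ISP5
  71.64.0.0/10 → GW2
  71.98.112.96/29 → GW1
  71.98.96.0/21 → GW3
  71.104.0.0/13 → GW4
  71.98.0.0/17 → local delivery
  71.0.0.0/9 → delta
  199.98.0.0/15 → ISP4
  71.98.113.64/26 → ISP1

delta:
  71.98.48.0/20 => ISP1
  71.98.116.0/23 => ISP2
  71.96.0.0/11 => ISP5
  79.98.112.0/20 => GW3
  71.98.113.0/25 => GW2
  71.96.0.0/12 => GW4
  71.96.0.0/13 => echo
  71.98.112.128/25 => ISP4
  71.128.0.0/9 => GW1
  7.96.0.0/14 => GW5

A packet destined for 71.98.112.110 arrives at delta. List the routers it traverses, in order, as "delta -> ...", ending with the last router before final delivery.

delta -> echo

At delta: longest match for 71.98.112.110 is 71.96.0.0/13 -> echo
At echo: longest match for 71.98.112.110 is 71.98.0.0/17 -> local delivery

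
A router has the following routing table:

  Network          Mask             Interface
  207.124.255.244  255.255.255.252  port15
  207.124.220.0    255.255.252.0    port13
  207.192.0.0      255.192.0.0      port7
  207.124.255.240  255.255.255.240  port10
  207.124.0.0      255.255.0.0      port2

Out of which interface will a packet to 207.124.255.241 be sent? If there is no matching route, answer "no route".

Routes whose prefix contains 207.124.255.241:
  207.124.0.0/16 (207.124.0.0 - 207.124.255.255) -> port2
  207.124.255.240/28 (207.124.255.240 - 207.124.255.255) -> port10
More-specific entries that do NOT match:
  207.124.255.244/30 (207.124.255.244 - 207.124.255.247) does not contain 207.124.255.241
Longest matching prefix is /28 -> interface port10.

port10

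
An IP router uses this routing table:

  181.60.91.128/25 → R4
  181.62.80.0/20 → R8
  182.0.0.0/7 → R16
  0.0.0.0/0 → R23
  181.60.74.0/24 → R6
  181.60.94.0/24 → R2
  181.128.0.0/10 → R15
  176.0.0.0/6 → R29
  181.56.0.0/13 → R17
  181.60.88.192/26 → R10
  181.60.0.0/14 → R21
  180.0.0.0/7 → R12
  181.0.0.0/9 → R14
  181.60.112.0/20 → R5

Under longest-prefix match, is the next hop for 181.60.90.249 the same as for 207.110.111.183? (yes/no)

181.60.90.249: longest match 181.60.0.0/14 -> R21
207.110.111.183: longest match 0.0.0.0/0 -> R23

no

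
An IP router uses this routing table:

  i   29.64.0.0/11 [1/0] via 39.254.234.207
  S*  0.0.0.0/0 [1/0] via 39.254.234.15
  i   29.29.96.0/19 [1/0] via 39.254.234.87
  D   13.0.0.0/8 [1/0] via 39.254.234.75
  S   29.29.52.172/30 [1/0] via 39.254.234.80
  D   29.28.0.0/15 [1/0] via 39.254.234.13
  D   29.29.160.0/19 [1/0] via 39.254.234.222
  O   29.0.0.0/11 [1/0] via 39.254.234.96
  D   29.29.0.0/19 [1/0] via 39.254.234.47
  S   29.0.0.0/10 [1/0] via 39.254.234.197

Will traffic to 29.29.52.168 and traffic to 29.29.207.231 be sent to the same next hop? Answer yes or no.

yes

29.29.52.168: longest match 29.28.0.0/15 -> 39.254.234.13
29.29.207.231: longest match 29.28.0.0/15 -> 39.254.234.13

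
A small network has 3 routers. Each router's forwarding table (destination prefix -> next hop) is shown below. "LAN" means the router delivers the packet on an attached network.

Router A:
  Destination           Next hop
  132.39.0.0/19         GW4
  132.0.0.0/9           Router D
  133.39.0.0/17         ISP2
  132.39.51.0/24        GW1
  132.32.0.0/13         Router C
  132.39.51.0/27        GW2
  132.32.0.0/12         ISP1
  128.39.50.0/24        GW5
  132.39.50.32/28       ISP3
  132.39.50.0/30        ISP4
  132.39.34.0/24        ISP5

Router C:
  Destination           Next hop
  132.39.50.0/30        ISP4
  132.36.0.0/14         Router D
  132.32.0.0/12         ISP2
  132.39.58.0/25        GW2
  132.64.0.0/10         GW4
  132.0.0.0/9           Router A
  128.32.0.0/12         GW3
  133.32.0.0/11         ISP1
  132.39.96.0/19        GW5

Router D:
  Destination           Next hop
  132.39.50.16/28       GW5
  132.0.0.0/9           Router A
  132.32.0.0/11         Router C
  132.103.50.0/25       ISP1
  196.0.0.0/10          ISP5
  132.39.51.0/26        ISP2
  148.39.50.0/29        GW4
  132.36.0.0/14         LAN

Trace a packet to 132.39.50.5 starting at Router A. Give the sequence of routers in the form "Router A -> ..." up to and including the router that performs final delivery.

At Router A: longest match for 132.39.50.5 is 132.32.0.0/13 -> Router C
At Router C: longest match for 132.39.50.5 is 132.36.0.0/14 -> Router D
At Router D: longest match for 132.39.50.5 is 132.36.0.0/14 -> LAN

Router A -> Router C -> Router D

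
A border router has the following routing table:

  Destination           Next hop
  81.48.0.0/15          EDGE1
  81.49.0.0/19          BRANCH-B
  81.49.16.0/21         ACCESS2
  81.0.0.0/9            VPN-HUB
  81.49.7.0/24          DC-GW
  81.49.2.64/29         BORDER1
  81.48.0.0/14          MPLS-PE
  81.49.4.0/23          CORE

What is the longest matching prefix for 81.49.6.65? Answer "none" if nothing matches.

Entries matching 81.49.6.65:
  81.0.0.0/9 (81.0.0.0 - 81.127.255.255)
  81.48.0.0/14 (81.48.0.0 - 81.51.255.255)
  81.48.0.0/15 (81.48.0.0 - 81.49.255.255)
  81.49.0.0/19 (81.49.0.0 - 81.49.31.255)
Most specific is 81.49.0.0/19.

81.49.0.0/19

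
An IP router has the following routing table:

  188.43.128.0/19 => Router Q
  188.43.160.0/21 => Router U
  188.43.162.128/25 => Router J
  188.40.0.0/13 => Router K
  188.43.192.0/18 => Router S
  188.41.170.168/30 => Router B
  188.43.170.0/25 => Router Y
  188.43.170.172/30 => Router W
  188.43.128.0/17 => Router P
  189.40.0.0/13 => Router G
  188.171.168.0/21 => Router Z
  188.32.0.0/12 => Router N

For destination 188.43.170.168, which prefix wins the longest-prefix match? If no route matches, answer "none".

188.43.128.0/17

Entries matching 188.43.170.168:
  188.32.0.0/12 (188.32.0.0 - 188.47.255.255)
  188.40.0.0/13 (188.40.0.0 - 188.47.255.255)
  188.43.128.0/17 (188.43.128.0 - 188.43.255.255)
Most specific is 188.43.128.0/17.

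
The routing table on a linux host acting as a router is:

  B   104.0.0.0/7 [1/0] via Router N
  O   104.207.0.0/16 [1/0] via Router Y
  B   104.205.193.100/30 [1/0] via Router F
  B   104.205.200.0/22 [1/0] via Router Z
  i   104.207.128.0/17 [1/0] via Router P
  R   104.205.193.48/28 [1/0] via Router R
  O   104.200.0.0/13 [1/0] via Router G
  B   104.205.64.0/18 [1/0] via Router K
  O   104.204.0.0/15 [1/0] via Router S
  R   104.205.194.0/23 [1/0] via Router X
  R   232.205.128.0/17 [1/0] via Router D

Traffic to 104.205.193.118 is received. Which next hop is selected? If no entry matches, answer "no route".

Routes whose prefix contains 104.205.193.118:
  104.0.0.0/7 (104.0.0.0 - 105.255.255.255) -> Router N
  104.200.0.0/13 (104.200.0.0 - 104.207.255.255) -> Router G
  104.204.0.0/15 (104.204.0.0 - 104.205.255.255) -> Router S
More-specific entries that do NOT match:
  104.205.193.100/30 (104.205.193.100 - 104.205.193.103) does not contain 104.205.193.118
  104.205.193.48/28 (104.205.193.48 - 104.205.193.63) does not contain 104.205.193.118
  104.205.194.0/23 (104.205.194.0 - 104.205.195.255) does not contain 104.205.193.118
  104.205.200.0/22 (104.205.200.0 - 104.205.203.255) does not contain 104.205.193.118
  104.205.64.0/18 (104.205.64.0 - 104.205.127.255) does not contain 104.205.193.118
  104.207.128.0/17 (104.207.128.0 - 104.207.255.255) does not contain 104.205.193.118
  232.205.128.0/17 (232.205.128.0 - 232.205.255.255) does not contain 104.205.193.118
  104.207.0.0/16 (104.207.0.0 - 104.207.255.255) does not contain 104.205.193.118
Longest matching prefix is /15 -> next hop Router S.

Router S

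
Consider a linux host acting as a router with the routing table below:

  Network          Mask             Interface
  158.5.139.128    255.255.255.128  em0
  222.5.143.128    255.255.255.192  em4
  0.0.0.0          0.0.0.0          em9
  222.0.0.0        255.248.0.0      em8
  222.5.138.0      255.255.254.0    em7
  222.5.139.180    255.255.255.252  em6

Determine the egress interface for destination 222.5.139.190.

Routes whose prefix contains 222.5.139.190:
  0.0.0.0/0 (default, matches everything) -> em9
  222.0.0.0/13 (222.0.0.0 - 222.7.255.255) -> em8
  222.5.138.0/23 (222.5.138.0 - 222.5.139.255) -> em7
More-specific entries that do NOT match:
  222.5.139.180/30 (222.5.139.180 - 222.5.139.183) does not contain 222.5.139.190
  222.5.143.128/26 (222.5.143.128 - 222.5.143.191) does not contain 222.5.139.190
  158.5.139.128/25 (158.5.139.128 - 158.5.139.255) does not contain 222.5.139.190
Longest matching prefix is /23 -> interface em7.

em7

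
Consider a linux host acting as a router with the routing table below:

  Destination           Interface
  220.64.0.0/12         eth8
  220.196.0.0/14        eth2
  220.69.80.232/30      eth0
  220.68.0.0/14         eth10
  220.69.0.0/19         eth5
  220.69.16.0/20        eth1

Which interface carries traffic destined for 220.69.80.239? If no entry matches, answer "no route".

Routes whose prefix contains 220.69.80.239:
  220.64.0.0/12 (220.64.0.0 - 220.79.255.255) -> eth8
  220.68.0.0/14 (220.68.0.0 - 220.71.255.255) -> eth10
More-specific entries that do NOT match:
  220.69.80.232/30 (220.69.80.232 - 220.69.80.235) does not contain 220.69.80.239
  220.69.16.0/20 (220.69.16.0 - 220.69.31.255) does not contain 220.69.80.239
  220.69.0.0/19 (220.69.0.0 - 220.69.31.255) does not contain 220.69.80.239
Longest matching prefix is /14 -> interface eth10.

eth10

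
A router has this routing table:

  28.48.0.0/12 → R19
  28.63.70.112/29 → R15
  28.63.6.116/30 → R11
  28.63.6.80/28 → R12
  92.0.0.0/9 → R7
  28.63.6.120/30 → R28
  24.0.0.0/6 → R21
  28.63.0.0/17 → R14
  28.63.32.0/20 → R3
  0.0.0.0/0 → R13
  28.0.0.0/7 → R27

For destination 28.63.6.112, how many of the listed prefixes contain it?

4

Prefixes containing 28.63.6.112:
  0.0.0.0/0 (default, matches everything)
  28.0.0.0/7 (28.0.0.0 - 29.255.255.255)
  28.48.0.0/12 (28.48.0.0 - 28.63.255.255)
  28.63.0.0/17 (28.63.0.0 - 28.63.127.255)
Total matching entries: 4.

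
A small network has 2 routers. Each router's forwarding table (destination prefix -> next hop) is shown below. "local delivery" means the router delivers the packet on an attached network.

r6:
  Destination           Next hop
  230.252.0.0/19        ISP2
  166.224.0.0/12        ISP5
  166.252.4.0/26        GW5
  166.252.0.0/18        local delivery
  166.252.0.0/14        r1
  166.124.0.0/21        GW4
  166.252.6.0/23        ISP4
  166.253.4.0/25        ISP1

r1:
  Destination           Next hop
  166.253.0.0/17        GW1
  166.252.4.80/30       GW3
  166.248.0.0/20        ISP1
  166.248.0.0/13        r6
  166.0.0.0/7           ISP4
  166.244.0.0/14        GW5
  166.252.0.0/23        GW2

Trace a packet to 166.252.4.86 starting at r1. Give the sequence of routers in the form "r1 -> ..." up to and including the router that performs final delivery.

r1 -> r6

At r1: longest match for 166.252.4.86 is 166.248.0.0/13 -> r6
At r6: longest match for 166.252.4.86 is 166.252.0.0/18 -> local delivery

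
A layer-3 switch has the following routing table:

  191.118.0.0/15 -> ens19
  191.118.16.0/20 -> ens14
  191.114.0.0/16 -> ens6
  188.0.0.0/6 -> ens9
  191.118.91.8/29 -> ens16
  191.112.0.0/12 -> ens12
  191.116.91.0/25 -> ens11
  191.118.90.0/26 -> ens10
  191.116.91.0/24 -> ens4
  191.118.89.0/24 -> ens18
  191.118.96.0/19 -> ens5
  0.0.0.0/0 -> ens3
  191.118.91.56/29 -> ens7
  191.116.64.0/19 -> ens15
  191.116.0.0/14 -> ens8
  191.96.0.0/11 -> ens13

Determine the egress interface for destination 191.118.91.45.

ens19

Routes whose prefix contains 191.118.91.45:
  0.0.0.0/0 (default, matches everything) -> ens3
  188.0.0.0/6 (188.0.0.0 - 191.255.255.255) -> ens9
  191.96.0.0/11 (191.96.0.0 - 191.127.255.255) -> ens13
  191.112.0.0/12 (191.112.0.0 - 191.127.255.255) -> ens12
  191.116.0.0/14 (191.116.0.0 - 191.119.255.255) -> ens8
  191.118.0.0/15 (191.118.0.0 - 191.119.255.255) -> ens19
More-specific entries that do NOT match:
  191.118.91.8/29 (191.118.91.8 - 191.118.91.15) does not contain 191.118.91.45
  191.118.91.56/29 (191.118.91.56 - 191.118.91.63) does not contain 191.118.91.45
  191.118.90.0/26 (191.118.90.0 - 191.118.90.63) does not contain 191.118.91.45
  191.116.91.0/25 (191.116.91.0 - 191.116.91.127) does not contain 191.118.91.45
  191.116.91.0/24 (191.116.91.0 - 191.116.91.255) does not contain 191.118.91.45
  191.118.89.0/24 (191.118.89.0 - 191.118.89.255) does not contain 191.118.91.45
  191.118.16.0/20 (191.118.16.0 - 191.118.31.255) does not contain 191.118.91.45
  191.118.96.0/19 (191.118.96.0 - 191.118.127.255) does not contain 191.118.91.45
  191.116.64.0/19 (191.116.64.0 - 191.116.95.255) does not contain 191.118.91.45
  191.114.0.0/16 (191.114.0.0 - 191.114.255.255) does not contain 191.118.91.45
Longest matching prefix is /15 -> interface ens19.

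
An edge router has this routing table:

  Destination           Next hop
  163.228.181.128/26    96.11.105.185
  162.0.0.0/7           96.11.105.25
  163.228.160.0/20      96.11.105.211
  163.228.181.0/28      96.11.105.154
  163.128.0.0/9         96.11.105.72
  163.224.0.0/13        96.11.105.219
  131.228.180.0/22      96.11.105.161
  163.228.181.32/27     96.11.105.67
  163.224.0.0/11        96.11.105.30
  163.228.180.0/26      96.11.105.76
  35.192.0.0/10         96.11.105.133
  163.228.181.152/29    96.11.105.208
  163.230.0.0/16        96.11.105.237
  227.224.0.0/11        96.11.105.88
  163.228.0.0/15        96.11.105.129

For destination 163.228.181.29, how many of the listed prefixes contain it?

Prefixes containing 163.228.181.29:
  162.0.0.0/7 (162.0.0.0 - 163.255.255.255)
  163.128.0.0/9 (163.128.0.0 - 163.255.255.255)
  163.224.0.0/11 (163.224.0.0 - 163.255.255.255)
  163.224.0.0/13 (163.224.0.0 - 163.231.255.255)
  163.228.0.0/15 (163.228.0.0 - 163.229.255.255)
Total matching entries: 5.

5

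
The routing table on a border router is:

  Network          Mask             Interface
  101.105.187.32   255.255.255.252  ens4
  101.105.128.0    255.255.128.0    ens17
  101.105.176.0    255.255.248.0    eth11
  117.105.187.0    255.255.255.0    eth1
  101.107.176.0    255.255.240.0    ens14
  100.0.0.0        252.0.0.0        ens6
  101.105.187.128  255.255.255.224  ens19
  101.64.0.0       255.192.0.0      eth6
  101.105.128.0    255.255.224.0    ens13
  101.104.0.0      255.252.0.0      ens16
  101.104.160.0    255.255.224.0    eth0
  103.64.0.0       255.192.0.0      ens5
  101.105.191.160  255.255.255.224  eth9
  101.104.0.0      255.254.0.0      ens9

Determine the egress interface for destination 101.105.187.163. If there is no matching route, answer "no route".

ens17

Routes whose prefix contains 101.105.187.163:
  100.0.0.0/6 (100.0.0.0 - 103.255.255.255) -> ens6
  101.64.0.0/10 (101.64.0.0 - 101.127.255.255) -> eth6
  101.104.0.0/14 (101.104.0.0 - 101.107.255.255) -> ens16
  101.104.0.0/15 (101.104.0.0 - 101.105.255.255) -> ens9
  101.105.128.0/17 (101.105.128.0 - 101.105.255.255) -> ens17
More-specific entries that do NOT match:
  101.105.187.32/30 (101.105.187.32 - 101.105.187.35) does not contain 101.105.187.163
  101.105.187.128/27 (101.105.187.128 - 101.105.187.159) does not contain 101.105.187.163
  101.105.191.160/27 (101.105.191.160 - 101.105.191.191) does not contain 101.105.187.163
  117.105.187.0/24 (117.105.187.0 - 117.105.187.255) does not contain 101.105.187.163
  101.105.176.0/21 (101.105.176.0 - 101.105.183.255) does not contain 101.105.187.163
  101.107.176.0/20 (101.107.176.0 - 101.107.191.255) does not contain 101.105.187.163
  101.105.128.0/19 (101.105.128.0 - 101.105.159.255) does not contain 101.105.187.163
  101.104.160.0/19 (101.104.160.0 - 101.104.191.255) does not contain 101.105.187.163
Longest matching prefix is /17 -> interface ens17.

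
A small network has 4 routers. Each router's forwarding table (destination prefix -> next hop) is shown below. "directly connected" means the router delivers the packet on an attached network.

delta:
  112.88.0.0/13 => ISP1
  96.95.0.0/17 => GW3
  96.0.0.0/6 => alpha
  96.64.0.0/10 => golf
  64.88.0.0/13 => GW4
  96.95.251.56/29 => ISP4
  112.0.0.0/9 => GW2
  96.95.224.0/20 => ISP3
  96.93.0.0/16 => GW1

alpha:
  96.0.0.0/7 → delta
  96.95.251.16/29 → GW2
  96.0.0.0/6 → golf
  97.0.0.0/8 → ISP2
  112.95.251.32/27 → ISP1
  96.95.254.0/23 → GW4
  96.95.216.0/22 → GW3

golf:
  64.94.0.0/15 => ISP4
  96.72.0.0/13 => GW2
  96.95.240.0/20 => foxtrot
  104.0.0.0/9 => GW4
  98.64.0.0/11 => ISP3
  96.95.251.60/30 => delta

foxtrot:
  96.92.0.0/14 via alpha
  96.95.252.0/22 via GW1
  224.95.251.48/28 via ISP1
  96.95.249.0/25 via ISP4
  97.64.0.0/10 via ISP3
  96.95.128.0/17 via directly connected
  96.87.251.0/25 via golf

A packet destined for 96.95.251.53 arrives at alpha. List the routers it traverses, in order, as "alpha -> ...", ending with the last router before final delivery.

At alpha: longest match for 96.95.251.53 is 96.0.0.0/7 -> delta
At delta: longest match for 96.95.251.53 is 96.64.0.0/10 -> golf
At golf: longest match for 96.95.251.53 is 96.95.240.0/20 -> foxtrot
At foxtrot: longest match for 96.95.251.53 is 96.95.128.0/17 -> directly connected

alpha -> delta -> golf -> foxtrot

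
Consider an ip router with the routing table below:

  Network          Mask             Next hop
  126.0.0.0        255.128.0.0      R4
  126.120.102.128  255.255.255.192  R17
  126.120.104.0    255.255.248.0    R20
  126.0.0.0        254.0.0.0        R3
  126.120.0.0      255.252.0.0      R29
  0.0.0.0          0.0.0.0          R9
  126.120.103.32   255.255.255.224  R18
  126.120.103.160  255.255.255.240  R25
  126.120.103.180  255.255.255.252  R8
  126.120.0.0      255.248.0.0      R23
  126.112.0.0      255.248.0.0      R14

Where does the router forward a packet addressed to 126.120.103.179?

Routes whose prefix contains 126.120.103.179:
  0.0.0.0/0 (default, matches everything) -> R9
  126.0.0.0/7 (126.0.0.0 - 127.255.255.255) -> R3
  126.0.0.0/9 (126.0.0.0 - 126.127.255.255) -> R4
  126.120.0.0/13 (126.120.0.0 - 126.127.255.255) -> R23
  126.120.0.0/14 (126.120.0.0 - 126.123.255.255) -> R29
More-specific entries that do NOT match:
  126.120.103.180/30 (126.120.103.180 - 126.120.103.183) does not contain 126.120.103.179
  126.120.103.160/28 (126.120.103.160 - 126.120.103.175) does not contain 126.120.103.179
  126.120.103.32/27 (126.120.103.32 - 126.120.103.63) does not contain 126.120.103.179
  126.120.102.128/26 (126.120.102.128 - 126.120.102.191) does not contain 126.120.103.179
  126.120.104.0/21 (126.120.104.0 - 126.120.111.255) does not contain 126.120.103.179
Longest matching prefix is /14 -> next hop R29.

R29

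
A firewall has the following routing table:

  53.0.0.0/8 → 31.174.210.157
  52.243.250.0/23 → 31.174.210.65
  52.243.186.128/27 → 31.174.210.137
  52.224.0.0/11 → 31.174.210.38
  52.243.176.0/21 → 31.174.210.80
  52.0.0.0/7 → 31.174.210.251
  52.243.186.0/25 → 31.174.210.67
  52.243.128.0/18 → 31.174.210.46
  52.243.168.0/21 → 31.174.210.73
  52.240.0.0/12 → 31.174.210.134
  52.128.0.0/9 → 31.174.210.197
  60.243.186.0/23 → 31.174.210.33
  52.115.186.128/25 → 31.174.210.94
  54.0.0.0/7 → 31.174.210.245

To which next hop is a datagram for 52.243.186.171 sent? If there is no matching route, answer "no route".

31.174.210.46

Routes whose prefix contains 52.243.186.171:
  52.0.0.0/7 (52.0.0.0 - 53.255.255.255) -> 31.174.210.251
  52.128.0.0/9 (52.128.0.0 - 52.255.255.255) -> 31.174.210.197
  52.224.0.0/11 (52.224.0.0 - 52.255.255.255) -> 31.174.210.38
  52.240.0.0/12 (52.240.0.0 - 52.255.255.255) -> 31.174.210.134
  52.243.128.0/18 (52.243.128.0 - 52.243.191.255) -> 31.174.210.46
More-specific entries that do NOT match:
  52.243.186.128/27 (52.243.186.128 - 52.243.186.159) does not contain 52.243.186.171
  52.243.186.0/25 (52.243.186.0 - 52.243.186.127) does not contain 52.243.186.171
  52.115.186.128/25 (52.115.186.128 - 52.115.186.255) does not contain 52.243.186.171
  52.243.250.0/23 (52.243.250.0 - 52.243.251.255) does not contain 52.243.186.171
  60.243.186.0/23 (60.243.186.0 - 60.243.187.255) does not contain 52.243.186.171
  52.243.176.0/21 (52.243.176.0 - 52.243.183.255) does not contain 52.243.186.171
  52.243.168.0/21 (52.243.168.0 - 52.243.175.255) does not contain 52.243.186.171
Longest matching prefix is /18 -> next hop 31.174.210.46.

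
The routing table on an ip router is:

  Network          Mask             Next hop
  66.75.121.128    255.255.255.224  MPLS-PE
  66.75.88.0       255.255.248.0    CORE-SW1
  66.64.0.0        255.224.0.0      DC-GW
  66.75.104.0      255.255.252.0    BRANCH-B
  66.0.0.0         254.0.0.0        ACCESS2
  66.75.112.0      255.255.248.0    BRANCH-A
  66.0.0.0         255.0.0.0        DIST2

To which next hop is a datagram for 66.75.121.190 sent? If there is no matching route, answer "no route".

DC-GW

Routes whose prefix contains 66.75.121.190:
  66.0.0.0/7 (66.0.0.0 - 67.255.255.255) -> ACCESS2
  66.0.0.0/8 (66.0.0.0 - 66.255.255.255) -> DIST2
  66.64.0.0/11 (66.64.0.0 - 66.95.255.255) -> DC-GW
More-specific entries that do NOT match:
  66.75.121.128/27 (66.75.121.128 - 66.75.121.159) does not contain 66.75.121.190
  66.75.104.0/22 (66.75.104.0 - 66.75.107.255) does not contain 66.75.121.190
  66.75.88.0/21 (66.75.88.0 - 66.75.95.255) does not contain 66.75.121.190
  66.75.112.0/21 (66.75.112.0 - 66.75.119.255) does not contain 66.75.121.190
Longest matching prefix is /11 -> next hop DC-GW.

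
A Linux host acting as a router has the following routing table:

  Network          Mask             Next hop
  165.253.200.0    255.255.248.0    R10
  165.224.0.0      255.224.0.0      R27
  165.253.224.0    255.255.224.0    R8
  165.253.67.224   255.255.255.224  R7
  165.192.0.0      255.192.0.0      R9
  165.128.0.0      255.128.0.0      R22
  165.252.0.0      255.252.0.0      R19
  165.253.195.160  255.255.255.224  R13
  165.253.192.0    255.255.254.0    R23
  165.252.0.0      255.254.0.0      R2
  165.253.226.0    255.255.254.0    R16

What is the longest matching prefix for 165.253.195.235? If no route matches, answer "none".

Entries matching 165.253.195.235:
  165.128.0.0/9 (165.128.0.0 - 165.255.255.255)
  165.192.0.0/10 (165.192.0.0 - 165.255.255.255)
  165.224.0.0/11 (165.224.0.0 - 165.255.255.255)
  165.252.0.0/14 (165.252.0.0 - 165.255.255.255)
  165.252.0.0/15 (165.252.0.0 - 165.253.255.255)
Most specific is 165.252.0.0/15.

165.252.0.0/15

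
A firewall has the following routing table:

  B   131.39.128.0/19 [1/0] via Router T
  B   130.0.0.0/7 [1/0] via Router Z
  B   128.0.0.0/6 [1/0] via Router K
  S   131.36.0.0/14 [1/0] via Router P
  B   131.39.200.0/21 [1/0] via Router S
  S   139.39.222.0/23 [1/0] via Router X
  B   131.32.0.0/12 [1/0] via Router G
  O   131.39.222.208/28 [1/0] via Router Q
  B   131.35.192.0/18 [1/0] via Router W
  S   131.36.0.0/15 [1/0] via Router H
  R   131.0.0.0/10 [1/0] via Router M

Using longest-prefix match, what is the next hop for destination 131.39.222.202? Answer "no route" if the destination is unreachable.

Router P

Routes whose prefix contains 131.39.222.202:
  128.0.0.0/6 (128.0.0.0 - 131.255.255.255) -> Router K
  130.0.0.0/7 (130.0.0.0 - 131.255.255.255) -> Router Z
  131.0.0.0/10 (131.0.0.0 - 131.63.255.255) -> Router M
  131.32.0.0/12 (131.32.0.0 - 131.47.255.255) -> Router G
  131.36.0.0/14 (131.36.0.0 - 131.39.255.255) -> Router P
More-specific entries that do NOT match:
  131.39.222.208/28 (131.39.222.208 - 131.39.222.223) does not contain 131.39.222.202
  139.39.222.0/23 (139.39.222.0 - 139.39.223.255) does not contain 131.39.222.202
  131.39.200.0/21 (131.39.200.0 - 131.39.207.255) does not contain 131.39.222.202
  131.39.128.0/19 (131.39.128.0 - 131.39.159.255) does not contain 131.39.222.202
  131.35.192.0/18 (131.35.192.0 - 131.35.255.255) does not contain 131.39.222.202
  131.36.0.0/15 (131.36.0.0 - 131.37.255.255) does not contain 131.39.222.202
Longest matching prefix is /14 -> next hop Router P.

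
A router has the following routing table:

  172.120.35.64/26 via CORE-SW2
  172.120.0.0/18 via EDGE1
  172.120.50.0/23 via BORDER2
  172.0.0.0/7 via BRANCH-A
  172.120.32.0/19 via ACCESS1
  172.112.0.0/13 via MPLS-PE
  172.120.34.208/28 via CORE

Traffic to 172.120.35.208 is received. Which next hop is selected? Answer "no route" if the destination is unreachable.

ACCESS1

Routes whose prefix contains 172.120.35.208:
  172.0.0.0/7 (172.0.0.0 - 173.255.255.255) -> BRANCH-A
  172.120.0.0/18 (172.120.0.0 - 172.120.63.255) -> EDGE1
  172.120.32.0/19 (172.120.32.0 - 172.120.63.255) -> ACCESS1
More-specific entries that do NOT match:
  172.120.34.208/28 (172.120.34.208 - 172.120.34.223) does not contain 172.120.35.208
  172.120.35.64/26 (172.120.35.64 - 172.120.35.127) does not contain 172.120.35.208
  172.120.50.0/23 (172.120.50.0 - 172.120.51.255) does not contain 172.120.35.208
Longest matching prefix is /19 -> next hop ACCESS1.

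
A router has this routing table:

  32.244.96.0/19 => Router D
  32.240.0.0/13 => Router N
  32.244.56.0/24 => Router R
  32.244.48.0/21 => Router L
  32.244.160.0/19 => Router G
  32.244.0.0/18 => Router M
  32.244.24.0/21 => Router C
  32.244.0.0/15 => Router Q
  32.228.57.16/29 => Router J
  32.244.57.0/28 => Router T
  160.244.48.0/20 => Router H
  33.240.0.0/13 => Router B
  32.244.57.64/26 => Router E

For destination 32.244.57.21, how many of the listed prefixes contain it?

3

Prefixes containing 32.244.57.21:
  32.240.0.0/13 (32.240.0.0 - 32.247.255.255)
  32.244.0.0/15 (32.244.0.0 - 32.245.255.255)
  32.244.0.0/18 (32.244.0.0 - 32.244.63.255)
Total matching entries: 3.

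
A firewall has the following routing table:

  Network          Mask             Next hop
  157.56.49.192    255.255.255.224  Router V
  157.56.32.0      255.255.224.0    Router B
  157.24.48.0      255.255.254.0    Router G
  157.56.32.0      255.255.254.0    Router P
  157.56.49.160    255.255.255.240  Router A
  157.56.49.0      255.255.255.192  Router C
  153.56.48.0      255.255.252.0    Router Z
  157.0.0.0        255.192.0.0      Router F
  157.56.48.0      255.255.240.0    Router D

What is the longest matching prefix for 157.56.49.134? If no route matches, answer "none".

157.56.48.0/20

Entries matching 157.56.49.134:
  157.0.0.0/10 (157.0.0.0 - 157.63.255.255)
  157.56.32.0/19 (157.56.32.0 - 157.56.63.255)
  157.56.48.0/20 (157.56.48.0 - 157.56.63.255)
Most specific is 157.56.48.0/20.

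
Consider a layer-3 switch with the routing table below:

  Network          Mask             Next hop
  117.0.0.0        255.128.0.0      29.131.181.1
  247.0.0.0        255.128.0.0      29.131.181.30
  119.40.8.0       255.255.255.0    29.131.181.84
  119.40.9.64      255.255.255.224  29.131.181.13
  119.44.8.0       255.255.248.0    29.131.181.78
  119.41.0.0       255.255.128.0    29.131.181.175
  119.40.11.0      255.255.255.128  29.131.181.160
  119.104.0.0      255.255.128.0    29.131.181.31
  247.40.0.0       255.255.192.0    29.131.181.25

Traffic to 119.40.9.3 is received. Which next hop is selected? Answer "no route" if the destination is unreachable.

no route

No entry's prefix contains 119.40.9.3; there is no default route.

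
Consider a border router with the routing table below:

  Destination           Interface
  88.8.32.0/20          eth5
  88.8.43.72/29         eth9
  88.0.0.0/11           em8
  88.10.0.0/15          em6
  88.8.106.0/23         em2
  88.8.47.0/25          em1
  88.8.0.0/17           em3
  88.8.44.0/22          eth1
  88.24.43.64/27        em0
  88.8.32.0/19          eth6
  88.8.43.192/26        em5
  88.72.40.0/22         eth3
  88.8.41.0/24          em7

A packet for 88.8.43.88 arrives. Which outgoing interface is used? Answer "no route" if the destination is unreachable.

eth5

Routes whose prefix contains 88.8.43.88:
  88.0.0.0/11 (88.0.0.0 - 88.31.255.255) -> em8
  88.8.0.0/17 (88.8.0.0 - 88.8.127.255) -> em3
  88.8.32.0/19 (88.8.32.0 - 88.8.63.255) -> eth6
  88.8.32.0/20 (88.8.32.0 - 88.8.47.255) -> eth5
More-specific entries that do NOT match:
  88.8.43.72/29 (88.8.43.72 - 88.8.43.79) does not contain 88.8.43.88
  88.24.43.64/27 (88.24.43.64 - 88.24.43.95) does not contain 88.8.43.88
  88.8.43.192/26 (88.8.43.192 - 88.8.43.255) does not contain 88.8.43.88
  88.8.47.0/25 (88.8.47.0 - 88.8.47.127) does not contain 88.8.43.88
  88.8.41.0/24 (88.8.41.0 - 88.8.41.255) does not contain 88.8.43.88
  88.8.106.0/23 (88.8.106.0 - 88.8.107.255) does not contain 88.8.43.88
  88.8.44.0/22 (88.8.44.0 - 88.8.47.255) does not contain 88.8.43.88
  88.72.40.0/22 (88.72.40.0 - 88.72.43.255) does not contain 88.8.43.88
Longest matching prefix is /20 -> interface eth5.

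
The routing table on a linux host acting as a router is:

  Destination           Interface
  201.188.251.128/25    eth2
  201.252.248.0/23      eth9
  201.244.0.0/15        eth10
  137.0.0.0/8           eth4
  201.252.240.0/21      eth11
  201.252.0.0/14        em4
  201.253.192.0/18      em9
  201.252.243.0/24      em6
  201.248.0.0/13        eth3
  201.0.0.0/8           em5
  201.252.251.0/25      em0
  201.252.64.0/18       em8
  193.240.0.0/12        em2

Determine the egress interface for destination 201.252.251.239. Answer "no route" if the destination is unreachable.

em4

Routes whose prefix contains 201.252.251.239:
  201.0.0.0/8 (201.0.0.0 - 201.255.255.255) -> em5
  201.248.0.0/13 (201.248.0.0 - 201.255.255.255) -> eth3
  201.252.0.0/14 (201.252.0.0 - 201.255.255.255) -> em4
More-specific entries that do NOT match:
  201.188.251.128/25 (201.188.251.128 - 201.188.251.255) does not contain 201.252.251.239
  201.252.251.0/25 (201.252.251.0 - 201.252.251.127) does not contain 201.252.251.239
  201.252.243.0/24 (201.252.243.0 - 201.252.243.255) does not contain 201.252.251.239
  201.252.248.0/23 (201.252.248.0 - 201.252.249.255) does not contain 201.252.251.239
  201.252.240.0/21 (201.252.240.0 - 201.252.247.255) does not contain 201.252.251.239
  201.253.192.0/18 (201.253.192.0 - 201.253.255.255) does not contain 201.252.251.239
  201.252.64.0/18 (201.252.64.0 - 201.252.127.255) does not contain 201.252.251.239
  201.244.0.0/15 (201.244.0.0 - 201.245.255.255) does not contain 201.252.251.239
Longest matching prefix is /14 -> interface em4.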